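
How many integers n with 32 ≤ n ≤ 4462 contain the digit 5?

1172

The integers in [32, 4462] that contain the digit 5: 35, 45, 50, 51, 52, 53, …, 4458, 4459.
1172 qualify.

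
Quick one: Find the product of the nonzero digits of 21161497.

3024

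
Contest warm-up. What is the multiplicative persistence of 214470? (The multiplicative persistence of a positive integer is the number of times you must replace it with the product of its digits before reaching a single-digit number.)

1

214470 → 0 (1 step)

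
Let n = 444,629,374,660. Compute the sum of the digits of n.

4+4+4+6+2+9+3+7+4+6+6+0 = 55

55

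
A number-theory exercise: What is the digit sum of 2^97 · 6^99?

432

2^97 · 6^99 = 17253744692086364637168421582445177042002558580289467405504205502151144152710858813286880902017875403866112
Sum of its 107 digits: 432.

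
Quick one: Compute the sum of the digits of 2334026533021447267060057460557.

109

2+3+3+4+0+2+6+5+3+3+0+2+1+4+4+7+2+6+7+0+6+0+0+5+7+4+6+0+5+5+7 = 109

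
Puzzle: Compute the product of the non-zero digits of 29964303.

34992

2×9×9×6×4×3×3 = 34992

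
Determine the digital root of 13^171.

The digital root of n equals n mod 9 (or 9 when 9 | n), so we need 13^171 mod 9.
13^171 ≡ 1 (mod 9), so the digital root is 1.

1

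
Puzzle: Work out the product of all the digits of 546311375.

5×4×6×3×1×1×3×7×5 = 37800

37800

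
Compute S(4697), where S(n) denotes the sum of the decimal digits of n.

26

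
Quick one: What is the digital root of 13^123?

1

The digital root of n equals n mod 9 (or 9 when 9 | n), so we need 13^123 mod 9.
13^123 ≡ 1 (mod 9), so the digital root is 1.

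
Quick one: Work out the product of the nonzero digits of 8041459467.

8×4×1×4×5×9×4×6×7 = 967680

967680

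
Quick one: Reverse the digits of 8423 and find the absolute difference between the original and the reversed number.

5175

Reverse of 8423 is 3248.
|8423 − 3248| = 5175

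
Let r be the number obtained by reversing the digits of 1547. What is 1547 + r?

8998

Reverse of 1547 is 7451.
1547 + 7451 = 8998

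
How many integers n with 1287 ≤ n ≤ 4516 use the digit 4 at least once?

1274

The integers in [1287, 4516] that use the digit 4 at least once: 1294, 1304, 1314, 1324, 1334, 1340, …, 4515, 4516.
1274 qualify.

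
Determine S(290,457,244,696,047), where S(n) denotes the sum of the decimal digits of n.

69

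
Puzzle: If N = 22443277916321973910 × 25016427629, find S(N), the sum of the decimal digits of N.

22443277916321973910 × 25016427629 = 561450637751202578181941159390
Sum of its 30 digits: 125.

125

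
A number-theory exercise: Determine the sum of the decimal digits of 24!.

24! = 620448401733239439360000
Sum of its 24 digits: 81.

81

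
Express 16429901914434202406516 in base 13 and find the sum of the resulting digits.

16429901914434202406516 in base 13 is B3141C6714023369B875.
Digit sum: 11+3+1+4+1+12+6+7+1+4+0+2+3+3+6+9+11+8+7+5 = 104.

104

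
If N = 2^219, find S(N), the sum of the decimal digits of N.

296

2^219 = 842498333348457493583344221469363458551160763204392890034487820288
Sum of its 66 digits: 296.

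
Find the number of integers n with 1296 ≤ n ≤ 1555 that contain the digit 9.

47

The integers in [1296, 1555] that contain the digit 9: 1296, 1297, 1298, 1299, 1309, 1319, …, 1539, 1549.
47 qualify.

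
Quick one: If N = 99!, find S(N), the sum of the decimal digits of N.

99! = 933262154439441526816992388562667004907159682643816214685929638952175999932299156089414639761565182862536979208272237582511852109168640000000000000000000000
Sum of its 156 digits: 648.

648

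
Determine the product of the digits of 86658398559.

8×6×6×5×8×3×9×8×5×5×9 = 559872000

559872000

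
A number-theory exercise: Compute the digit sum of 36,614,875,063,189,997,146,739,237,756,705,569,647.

201

3+6+6+1+4+8+7+5+0+6+3+1+8+9+9+9+7+1+4+6+7+3+9+2+3+7+7+5+6+7+0+5+5+6+9+6+4+7 = 201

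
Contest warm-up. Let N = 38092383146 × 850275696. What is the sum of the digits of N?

96

38092383146 × 850275696 = 32389027591763819616
Sum of its 20 digits: 96.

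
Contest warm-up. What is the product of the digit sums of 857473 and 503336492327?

1598

S(857473) = 8+5+7+4+7+3 = 34.
S(503336492327) = 5+0+3+3+3+6+4+9+2+3+2+7 = 47.
34 · 47 = 1598.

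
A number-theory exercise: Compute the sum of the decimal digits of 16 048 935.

36

1+6+0+4+8+9+3+5 = 36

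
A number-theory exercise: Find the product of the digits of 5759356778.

55566000

5×7×5×9×3×5×6×7×7×8 = 55566000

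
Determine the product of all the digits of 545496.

5×4×5×4×9×6 = 21600

21600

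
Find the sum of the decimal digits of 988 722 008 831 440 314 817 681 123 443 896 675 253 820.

181

9+8+8+7+2+2+0+0+8+8+3+1+4+4+0+3+1+4+8+1+7+6+8+1+1+2+3+4+4+3+8+9+6+6+7+5+2+5+3+8+2+0 = 181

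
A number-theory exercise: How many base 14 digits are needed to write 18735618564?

18735618564 in base 14 is C9A3D748C, which has 9 digits.

9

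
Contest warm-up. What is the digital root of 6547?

4

6+5+4+7 = 22
2+2 = 4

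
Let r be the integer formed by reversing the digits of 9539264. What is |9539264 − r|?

4909905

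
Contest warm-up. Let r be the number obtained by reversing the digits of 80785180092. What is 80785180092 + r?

Reverse of 80785180092 is 29008158708.
80785180092 + 29008158708 = 109793338800

109793338800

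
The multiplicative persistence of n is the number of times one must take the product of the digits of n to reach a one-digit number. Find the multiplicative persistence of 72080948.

1

72080948 → 0 (1 step)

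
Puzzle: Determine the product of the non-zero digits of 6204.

6×2×4 = 48

48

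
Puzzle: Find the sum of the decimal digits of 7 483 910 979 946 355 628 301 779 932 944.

163

7+4+8+3+9+1+0+9+7+9+9+4+6+3+5+5+6+2+8+3+0+1+7+7+9+9+3+2+9+4+4 = 163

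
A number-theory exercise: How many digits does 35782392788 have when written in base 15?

9

35782392788 in base 15 is DE65CA6C8, which has 9 digits.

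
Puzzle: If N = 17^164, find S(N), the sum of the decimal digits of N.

928

17^164 = 6217604683193031299407020419672833112929691447133272580062699034827511626158759521773100640129897221258375984472685291291600464577444346680979718649940549972698999236505643947135632293395750899553632321
Sum of its 202 digits: 928.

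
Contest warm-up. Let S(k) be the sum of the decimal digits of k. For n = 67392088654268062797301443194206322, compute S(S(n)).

First digit sum: 149.
1+4+9 = 14.

14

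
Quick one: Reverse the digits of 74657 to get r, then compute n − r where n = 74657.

Reverse of 74657 is 75647.
74657 − 75647 = -990

-990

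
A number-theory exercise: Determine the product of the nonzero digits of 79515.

1575

7×9×5×1×5 = 1575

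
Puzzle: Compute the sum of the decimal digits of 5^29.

5^29 = 186264514923095703125
Sum of its 21 digits: 83.

83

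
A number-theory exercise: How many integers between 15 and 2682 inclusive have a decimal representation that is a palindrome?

115

The integers in [15, 2682] that have a decimal representation that is a palindrome: 22, 33, 44, 55, 66, 77, …, 2552, 2662.
115 qualify.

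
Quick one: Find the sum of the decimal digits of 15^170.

15^170 = 86201344461973265696213786753338407547237949526608453585261208195431054991175434946961982962199465434313167308762269163121056767917685945071647198766762645719997915083609996145241893827915191650390625
Sum of its 200 digits: 954.

954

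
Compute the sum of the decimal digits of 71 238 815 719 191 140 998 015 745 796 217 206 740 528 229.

195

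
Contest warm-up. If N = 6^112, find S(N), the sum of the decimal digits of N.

6^112 = 1422132439414788843138790081612781183811912460851026370100108119569907426770445020430336
Sum of its 88 digits: 333.

333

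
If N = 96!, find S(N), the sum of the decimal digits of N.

96! = 991677934870949689209571401541893801158183648651267795444376054838492222809091499987689476037000748982075094738965754305639874560000000000000000000000
Sum of its 150 digits: 648.

648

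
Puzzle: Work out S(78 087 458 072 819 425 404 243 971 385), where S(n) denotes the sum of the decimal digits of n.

7+8+0+8+7+4+5+8+0+7+2+8+1+9+4+2+5+4+0+4+2+4+3+9+7+1+3+8+5 = 135

135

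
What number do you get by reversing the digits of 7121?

1217

Reversing 7121 gives 1217.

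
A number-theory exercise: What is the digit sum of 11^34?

178

11^34 = 255476698618765889551019445759400441
Sum of its 36 digits: 178.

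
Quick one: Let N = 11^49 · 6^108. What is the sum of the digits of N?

11^49 · 6^108 = 1171053170389896816088294811170299506923839058419033285148945161649457653086864121862886511940096252587794739356762224256280040419885056
Sum of its 136 digits: 621.

621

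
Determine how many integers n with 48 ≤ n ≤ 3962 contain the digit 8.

1067

The integers in [48, 3962] that contain the digit 8: 48, 58, 68, 78, 80, 81, …, 3948, 3958.
1067 qualify.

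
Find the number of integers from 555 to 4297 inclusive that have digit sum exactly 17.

The integers in [555, 4297] that have digit sum exactly 17: 557, 566, 575, 584, 593, 629, …, 4283, 4292.
279 qualify.

279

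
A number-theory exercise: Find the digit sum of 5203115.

17

5+2+0+3+1+1+5 = 17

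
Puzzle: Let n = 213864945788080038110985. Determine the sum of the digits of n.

2+1+3+8+6+4+9+4+5+7+8+8+0+8+0+0+3+8+1+1+0+9+8+5 = 108

108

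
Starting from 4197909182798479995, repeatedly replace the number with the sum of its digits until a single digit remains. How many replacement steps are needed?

4197909182798479995 → 117 → 9 (2 steps)

2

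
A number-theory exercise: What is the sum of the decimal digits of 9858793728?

66

9+8+5+8+7+9+3+7+2+8 = 66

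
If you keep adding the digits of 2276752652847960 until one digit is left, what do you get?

2+2+7+6+7+5+2+6+5+2+8+4+7+9+6+0 = 78
7+8 = 15
1+5 = 6

6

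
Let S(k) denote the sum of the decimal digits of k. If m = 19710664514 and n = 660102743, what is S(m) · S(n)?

1276

S(19710664514) = 1+9+7+1+0+6+6+4+5+1+4 = 44.
S(660102743) = 6+6+0+1+0+2+7+4+3 = 29.
44 · 29 = 1276.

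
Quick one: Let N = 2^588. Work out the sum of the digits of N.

757

2^588 = 1013065324433836171511818326096474890383898005918563696288002277756507034036354527929615978746851512277392062160962106733983191180520452956027069051297354415786421338721071661056
Sum of its 178 digits: 757.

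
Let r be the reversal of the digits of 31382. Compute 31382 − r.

3069

Reverse of 31382 is 28313.
31382 − 28313 = 3069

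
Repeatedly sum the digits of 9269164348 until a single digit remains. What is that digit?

7

9+2+6+9+1+6+4+3+4+8 = 52
5+2 = 7
(Equivalently, 9269164348 mod 9 = 7.)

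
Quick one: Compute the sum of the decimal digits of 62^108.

62^108 = 37870624409472425985776338694535114097507333450928679296546489638622840765179133909095210283295878391980893604979894174086885545719823836789425151382153498325833546452371307434794487052444368896
Sum of its 194 digits: 955.

955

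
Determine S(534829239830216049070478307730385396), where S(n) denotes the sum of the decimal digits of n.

158

5+3+4+8+2+9+2+3+9+8+3+0+2+1+6+0+4+9+0+7+0+4+7+8+3+0+7+7+3+0+3+8+5+3+9+6 = 158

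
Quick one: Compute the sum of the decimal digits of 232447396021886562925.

94

2+3+2+4+4+7+3+9+6+0+2+1+8+8+6+5+6+2+9+2+5 = 94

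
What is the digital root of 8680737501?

8+6+8+0+7+3+7+5+0+1 = 45
4+5 = 9

9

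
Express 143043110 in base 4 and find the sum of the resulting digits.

20

143043110 in base 4 is 20201222220212.
Digit sum: 2+0+2+0+1+2+2+2+2+2+0+2+1+2 = 20.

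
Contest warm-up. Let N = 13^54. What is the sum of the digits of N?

13^54 = 1422135653750684847524758738836375672734734444846971695885689
Sum of its 61 digits: 316.

316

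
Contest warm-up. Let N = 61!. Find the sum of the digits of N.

315

61! = 507580213877224798800856812176625227226004528988036003099405939480985600000000000000
Sum of its 84 digits: 315.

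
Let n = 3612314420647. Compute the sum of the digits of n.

3+6+1+2+3+1+4+4+2+0+6+4+7 = 43

43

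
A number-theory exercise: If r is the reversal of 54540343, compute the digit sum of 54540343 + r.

Reversal of 54540343 is 34304545; 54540343 + 34304545 = 88844888.
Digit sum of 88844888: 8+8+8+4+4+8+8+8 = 56.

56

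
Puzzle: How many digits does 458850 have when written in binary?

458850 in base 2 is 1110000000001100010, which has 19 digits.

19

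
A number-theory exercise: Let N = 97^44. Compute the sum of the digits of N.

409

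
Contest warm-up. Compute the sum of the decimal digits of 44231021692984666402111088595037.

4+4+2+3+1+0+2+1+6+9+2+9+8+4+6+6+6+4+0+2+1+1+1+0+8+8+5+9+5+0+3+7 = 127

127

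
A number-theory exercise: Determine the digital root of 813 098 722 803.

6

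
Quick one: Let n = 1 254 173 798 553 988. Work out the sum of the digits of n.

85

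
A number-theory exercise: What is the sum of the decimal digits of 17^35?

17^35 = 11633549665058175578832094238737833478284593
Sum of its 44 digits: 215.

215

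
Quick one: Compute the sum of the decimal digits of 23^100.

616

23^100 = 14886191506363039393791556586559754231987119653801368686576988209222433278539331352152390143277346804233476592179447310859520222529876001
Sum of its 137 digits: 616.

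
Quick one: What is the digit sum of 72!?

72! = 61234458376886086861524070385274672740778091784697328983823014963978384987221689274204160000000000000000
Sum of its 104 digits: 432.

432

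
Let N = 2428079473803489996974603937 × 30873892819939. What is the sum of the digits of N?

168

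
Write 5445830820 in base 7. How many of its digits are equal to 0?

5445830820 in base 7 is 251644540533.
The digit 0 appears 1 time.

1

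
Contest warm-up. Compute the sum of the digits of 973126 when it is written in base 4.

16

973126 in base 4 is 3231211012.
Digit sum: 3+2+3+1+2+1+1+0+1+2 = 16.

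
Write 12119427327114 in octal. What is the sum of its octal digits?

12119427327114 in base 8 is 260270612222212.
Digit sum: 2+6+0+2+7+0+6+1+2+2+2+2+2+1+2 = 37.

37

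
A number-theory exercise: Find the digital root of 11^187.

The digital root of n equals n mod 9 (or 9 when 9 | n), so we need 11^187 mod 9.
11^187 ≡ 2 (mod 9), so the digital root is 2.

2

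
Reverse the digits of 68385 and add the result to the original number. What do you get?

126771

Reverse of 68385 is 58386.
68385 + 58386 = 126771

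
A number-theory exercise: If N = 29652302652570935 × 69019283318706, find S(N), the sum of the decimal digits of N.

135

29652302652570935 × 69019283318706 = 2046580677829810809529877410110
Sum of its 31 digits: 135.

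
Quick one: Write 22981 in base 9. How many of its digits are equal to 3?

1

22981 in base 9 is 34464.
The digit 3 appears 1 time.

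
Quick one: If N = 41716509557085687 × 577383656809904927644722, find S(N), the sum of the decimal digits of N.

162

41716509557085687 × 577383656809904927644722 = 24086430837415481319753509137143247294014
Sum of its 41 digits: 162.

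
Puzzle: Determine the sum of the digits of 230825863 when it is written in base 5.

230825863 in base 5 is 433042411423.
Digit sum: 4+3+3+0+4+2+4+1+1+4+2+3 = 31.

31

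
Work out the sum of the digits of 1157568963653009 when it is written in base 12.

1157568963653009 in base 12 is A99B4753966555.
Digit sum: 10+9+9+11+4+7+5+3+9+6+6+5+5+5 = 94.

94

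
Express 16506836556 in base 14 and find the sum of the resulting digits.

67

16506836556 in base 14 is B283C6DC0.
Digit sum: 11+2+8+3+12+6+13+12+0 = 67.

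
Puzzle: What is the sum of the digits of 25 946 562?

39

2+5+9+4+6+5+6+2 = 39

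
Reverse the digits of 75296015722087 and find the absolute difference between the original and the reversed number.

Reverse of 75296015722087 is 78022751069257.
|75296015722087 − 78022751069257| = 2726735347170

2726735347170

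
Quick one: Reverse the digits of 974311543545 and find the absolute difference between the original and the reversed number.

428966430066

Reverse of 974311543545 is 545345113479.
|974311543545 − 545345113479| = 428966430066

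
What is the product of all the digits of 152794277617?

10372320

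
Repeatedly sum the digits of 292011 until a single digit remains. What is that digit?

6

2+9+2+0+1+1 = 15
1+5 = 6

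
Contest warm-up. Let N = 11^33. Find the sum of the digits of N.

143

11^33 = 23225154419887808141001767796309131
Sum of its 35 digits: 143.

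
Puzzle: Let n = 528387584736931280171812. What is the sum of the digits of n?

5+2+8+3+8+7+5+8+4+7+3+6+9+3+1+2+8+0+1+7+1+8+1+2 = 109

109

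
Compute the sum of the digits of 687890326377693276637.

115

6+8+7+8+9+0+3+2+6+3+7+7+6+9+3+2+7+6+6+3+7 = 115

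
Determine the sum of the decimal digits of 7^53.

7^53 = 616873509628062366290756156815389726793178407
Sum of its 45 digits: 220.

220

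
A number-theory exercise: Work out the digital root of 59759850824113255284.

3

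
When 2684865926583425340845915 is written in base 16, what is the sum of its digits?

170

2684865926583425340845915 in base 16 is 2388ADF9F1E4A0098AF5B.
Digit sum: 2+3+8+8+10+13+15+9+15+1+14+4+10+0+0+9+8+10+15+5+11 = 170.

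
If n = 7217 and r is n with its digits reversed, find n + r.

Reverse of 7217 is 7127.
7217 + 7127 = 14344

14344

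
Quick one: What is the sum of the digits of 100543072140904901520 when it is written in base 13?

100543072140904901520 in base 13 is B81371C894BB79A8CC.
Digit sum: 11+8+1+3+7+1+12+8+9+4+11+11+7+9+10+8+12+12 = 144.

144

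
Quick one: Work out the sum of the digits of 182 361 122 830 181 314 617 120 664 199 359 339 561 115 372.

1+8+2+3+6+1+1+2+2+8+3+0+1+8+1+3+1+4+6+1+7+1+2+0+6+6+4+1+9+9+3+5+9+3+3+9+5+6+1+1+1+5+3+7+2 = 170

170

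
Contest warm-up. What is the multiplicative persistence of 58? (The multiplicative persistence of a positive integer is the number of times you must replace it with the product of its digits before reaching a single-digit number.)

58 → 40 → 0 (2 steps)

2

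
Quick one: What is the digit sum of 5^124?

382

5^124 = 470197740328915003187494614888898271127466222708835008603500682511366903781890869140625
Sum of its 87 digits: 382.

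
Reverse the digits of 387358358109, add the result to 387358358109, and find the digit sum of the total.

Reversal of 387358358109 is 901853853783; 387358358109 + 901853853783 = 1289212211892.
Digit sum of 1289212211892: 1+2+8+9+2+1+2+2+1+1+8+9+2 = 48.

48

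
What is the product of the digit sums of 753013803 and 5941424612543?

S(753013803) = 7+5+3+0+1+3+8+0+3 = 30.
S(5941424612543) = 5+9+4+1+4+2+4+6+1+2+5+4+3 = 50.
30 · 50 = 1500.

1500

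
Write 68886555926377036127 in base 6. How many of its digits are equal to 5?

4

68886555926377036127 in base 6 is 22312112340241515350341435.
The digit 5 appears 4 times.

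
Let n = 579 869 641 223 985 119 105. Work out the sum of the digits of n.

5+7+9+8+6+9+6+4+1+2+2+3+9+8+5+1+1+9+1+0+5 = 101

101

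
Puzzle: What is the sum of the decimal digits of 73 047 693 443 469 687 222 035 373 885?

138

7+3+0+4+7+6+9+3+4+4+3+4+6+9+6+8+7+2+2+2+0+3+5+3+7+3+8+8+5 = 138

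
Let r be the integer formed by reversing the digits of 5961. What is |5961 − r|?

Reverse of 5961 is 1695.
|5961 − 1695| = 4266

4266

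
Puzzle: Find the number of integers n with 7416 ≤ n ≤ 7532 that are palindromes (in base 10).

The integers in [7416, 7532] that are palindromes (in base 10): 7447.
1 qualifies.

1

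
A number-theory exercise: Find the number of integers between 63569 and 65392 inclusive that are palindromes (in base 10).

18

The integers in [63569, 65392] that are palindromes (in base 10): 63636, 63736, 63836, 63936, 64046, 64146, …, 65256, 65356.
18 qualify.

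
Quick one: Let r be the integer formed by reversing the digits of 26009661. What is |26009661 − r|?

Reverse of 26009661 is 16690062.
|26009661 − 16690062| = 9319599

9319599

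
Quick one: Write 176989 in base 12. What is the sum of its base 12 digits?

21

176989 in base 12 is 86511.
Digit sum: 8+6+5+1+1 = 21.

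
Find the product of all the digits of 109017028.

1×0×9×0×1×7×0×2×8 = 0

0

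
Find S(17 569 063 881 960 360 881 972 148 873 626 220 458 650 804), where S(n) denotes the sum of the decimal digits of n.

202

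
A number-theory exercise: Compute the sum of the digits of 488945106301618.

4+8+8+9+4+5+1+0+6+3+0+1+6+1+8 = 64

64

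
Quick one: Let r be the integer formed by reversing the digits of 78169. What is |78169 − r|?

18018

Reverse of 78169 is 96187.
|78169 − 96187| = 18018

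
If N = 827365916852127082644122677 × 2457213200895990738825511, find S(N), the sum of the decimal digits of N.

827365916852127082644122677 × 2457213200895990738825511 = 2033014452860461314670012791378347148848397981212947
Sum of its 52 digits: 217.

217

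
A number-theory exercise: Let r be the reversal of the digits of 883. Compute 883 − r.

Reverse of 883 is 388.
883 − 388 = 495

495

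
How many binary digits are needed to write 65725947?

26

65725947 in base 2 is 11111010101110010111111011, which has 26 digits.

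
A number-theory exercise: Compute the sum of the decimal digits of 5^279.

5^279 = 1029511517893605783627790434694337793721675916246924565437281545420717215915015585180700719770465877838200008147495944928764712684968942009646058532840976092181950463100292836315929889678955078125
Sum of its 196 digits: 908.

908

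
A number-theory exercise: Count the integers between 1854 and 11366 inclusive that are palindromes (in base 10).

96

The integers in [1854, 11366] that are palindromes (in base 10): 1881, 1991, 2002, 2112, 2222, 2332, …, 11211, 11311.
96 qualify.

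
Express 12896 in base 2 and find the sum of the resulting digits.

12896 in base 2 is 11001001100000.
Digit sum: 1+1+0+0+1+0+0+1+1+0+0+0+0+0 = 5.

5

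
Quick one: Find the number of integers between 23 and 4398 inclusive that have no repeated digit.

2454

The integers in [23, 4398] that have no repeated digit: 23, 24, 25, 26, 27, 28, …, 4397, 4398.
2454 qualify.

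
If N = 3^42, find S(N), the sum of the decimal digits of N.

3^42 = 109418989131512359209
Sum of its 21 digits: 90.

90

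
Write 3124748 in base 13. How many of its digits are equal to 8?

2

3124748 in base 13 is 855383.
The digit 8 appears 2 times.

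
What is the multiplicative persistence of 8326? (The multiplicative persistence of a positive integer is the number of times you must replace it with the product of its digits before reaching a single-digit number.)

4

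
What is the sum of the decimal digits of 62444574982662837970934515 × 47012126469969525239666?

224

62444574982662837970934515 × 47012126469969525239666 = 2935652256448440412601936461075819545797366471990
Sum of its 49 digits: 224.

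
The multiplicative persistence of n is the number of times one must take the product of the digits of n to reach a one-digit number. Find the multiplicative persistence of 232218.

3

232218 → 192 → 18 → 8 (3 steps)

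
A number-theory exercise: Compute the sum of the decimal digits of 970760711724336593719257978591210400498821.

9+7+0+7+6+0+7+1+1+7+2+4+3+3+6+5+9+3+7+1+9+2+5+7+9+7+8+5+9+1+2+1+0+4+0+0+4+9+8+8+2+1 = 189

189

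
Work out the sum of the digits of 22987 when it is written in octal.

20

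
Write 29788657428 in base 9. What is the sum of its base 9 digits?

52

29788657428 in base 9 is 84800546773.
Digit sum: 8+4+8+0+0+5+4+6+7+7+3 = 52.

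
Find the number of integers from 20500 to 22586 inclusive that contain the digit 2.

2087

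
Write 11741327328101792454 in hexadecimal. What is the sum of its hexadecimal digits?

11741327328101792454 in base 16 is A2F192FF2717FAC6.
Digit sum: 10+2+15+1+9+2+15+15+2+7+1+7+15+10+12+6 = 129.

129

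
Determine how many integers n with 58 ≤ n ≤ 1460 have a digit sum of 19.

56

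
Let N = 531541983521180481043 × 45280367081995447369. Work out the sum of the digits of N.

148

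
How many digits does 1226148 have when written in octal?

7

1226148 in base 8 is 4532644, which has 7 digits.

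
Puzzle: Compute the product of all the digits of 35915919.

3×5×9×1×5×9×1×9 = 54675

54675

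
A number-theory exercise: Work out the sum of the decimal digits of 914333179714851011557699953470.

9+1+4+3+3+3+1+7+9+7+1+4+8+5+1+0+1+1+5+5+7+6+9+9+9+5+3+4+7+0 = 137

137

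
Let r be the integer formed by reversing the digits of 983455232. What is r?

Reversing 983455232 gives 232554389.

232554389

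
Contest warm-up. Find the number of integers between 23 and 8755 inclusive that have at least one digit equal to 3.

3124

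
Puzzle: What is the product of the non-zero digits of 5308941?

4320

5×3×8×9×4×1 = 4320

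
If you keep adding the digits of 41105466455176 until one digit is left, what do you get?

1

4+1+1+0+5+4+6+6+4+5+5+1+7+6 = 55
5+5 = 10
1+0 = 1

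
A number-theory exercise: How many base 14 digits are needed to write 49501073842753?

12

49501073842753 in base 14 is C31C16C749A1, which has 12 digits.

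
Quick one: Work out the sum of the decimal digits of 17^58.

17^58 = 232293704498620356223997771606208711490535455321318916906995032002459809
Sum of its 72 digits: 307.

307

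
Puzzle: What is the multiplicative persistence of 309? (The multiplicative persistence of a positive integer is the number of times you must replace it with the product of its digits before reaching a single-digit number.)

1

309 → 0 (1 step)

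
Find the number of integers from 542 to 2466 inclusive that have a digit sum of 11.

124

The integers in [542, 2466] that have a digit sum of 11: 542, 551, 560, 605, 614, 623, …, 2441, 2450.
124 qualify.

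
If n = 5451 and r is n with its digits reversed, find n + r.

Reverse of 5451 is 1545.
5451 + 1545 = 6996

6996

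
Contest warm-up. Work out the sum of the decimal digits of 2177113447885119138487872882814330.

154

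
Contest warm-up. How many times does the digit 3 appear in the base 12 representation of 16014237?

1

16014237 in base 12 is 54435B9.
The digit 3 appears 1 time.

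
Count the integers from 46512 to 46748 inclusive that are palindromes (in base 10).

2

The integers in [46512, 46748] that are palindromes (in base 10): 46564, 46664.
2 qualify.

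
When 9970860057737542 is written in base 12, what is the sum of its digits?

9970860057737542 in base 12 is 79236B58B12405A.
Digit sum: 7+9+2+3+6+11+5+8+11+1+2+4+0+5+10 = 84.

84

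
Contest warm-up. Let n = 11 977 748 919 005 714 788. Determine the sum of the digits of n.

1+1+9+7+7+7+4+8+9+1+9+0+0+5+7+1+4+7+8+8 = 103

103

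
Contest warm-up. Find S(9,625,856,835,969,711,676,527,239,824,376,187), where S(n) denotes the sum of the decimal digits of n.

183

9+6+2+5+8+5+6+8+3+5+9+6+9+7+1+1+6+7+6+5+2+7+2+3+9+8+2+4+3+7+6+1+8+7 = 183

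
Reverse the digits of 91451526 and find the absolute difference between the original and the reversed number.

Reverse of 91451526 is 62515419.
|91451526 − 62515419| = 28936107

28936107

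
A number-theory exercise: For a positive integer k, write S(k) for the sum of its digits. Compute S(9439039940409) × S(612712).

S(9439039940409) = 9+4+3+9+0+3+9+9+4+0+4+0+9 = 63.
S(612712) = 6+1+2+7+1+2 = 19.
63 · 19 = 1197.

1197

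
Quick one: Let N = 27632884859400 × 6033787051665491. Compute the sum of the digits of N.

123

27632884859400 × 6033787051665491 = 166730942864811111807366965400
Sum of its 30 digits: 123.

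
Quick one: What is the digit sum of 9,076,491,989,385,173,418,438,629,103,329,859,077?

9+0+7+6+4+9+1+9+8+9+3+8+5+1+7+3+4+1+8+4+3+8+6+2+9+1+0+3+3+2+9+8+5+9+0+7+7 = 188

188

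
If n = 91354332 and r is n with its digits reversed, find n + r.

114699651

Reverse of 91354332 is 23345319.
91354332 + 23345319 = 114699651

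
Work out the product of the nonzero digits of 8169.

432

8×1×6×9 = 432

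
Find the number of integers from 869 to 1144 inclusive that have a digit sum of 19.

13

The integers in [869, 1144] that have a digit sum of 19: 874, 883, 892, 919, 928, 937, …, 991, 1099.
13 qualify.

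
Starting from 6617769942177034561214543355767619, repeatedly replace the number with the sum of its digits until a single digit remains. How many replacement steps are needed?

6617769942177034561214543355767619 → 159 → 15 → 6 (3 steps)

3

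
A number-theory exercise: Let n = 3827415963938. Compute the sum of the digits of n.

3+8+2+7+4+1+5+9+6+3+9+3+8 = 68

68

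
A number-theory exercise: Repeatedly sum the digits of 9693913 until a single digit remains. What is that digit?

4

9+6+9+3+9+1+3 = 40
4+0 = 4
(Equivalently, 9693913 mod 9 = 4.)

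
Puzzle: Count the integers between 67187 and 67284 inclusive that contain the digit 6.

98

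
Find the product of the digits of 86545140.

8×6×5×4×5×1×4×0 = 0

0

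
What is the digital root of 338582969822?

2

3+3+8+5+8+2+9+6+9+8+2+2 = 65
6+5 = 11
1+1 = 2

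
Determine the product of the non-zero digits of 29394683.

279936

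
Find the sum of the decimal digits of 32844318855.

51

3+2+8+4+4+3+1+8+8+5+5 = 51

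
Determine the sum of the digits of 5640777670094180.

5+6+4+0+7+7+7+6+7+0+0+9+4+1+8+0 = 71

71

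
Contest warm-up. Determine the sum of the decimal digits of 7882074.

36

7+8+8+2+0+7+4 = 36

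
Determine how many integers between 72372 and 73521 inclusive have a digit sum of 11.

The integers in [72372, 73521] that have a digit sum of 11: 73001, 73010, 73100.
3 qualify.

3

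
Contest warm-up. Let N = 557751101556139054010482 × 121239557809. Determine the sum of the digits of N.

172

557751101556139054010482 × 121239557809 = 67621496920148950697546405730953938
Sum of its 35 digits: 172.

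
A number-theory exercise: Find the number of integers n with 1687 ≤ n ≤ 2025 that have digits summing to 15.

21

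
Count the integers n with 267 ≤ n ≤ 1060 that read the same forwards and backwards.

74

The integers in [267, 1060] that read the same forwards and backwards: 272, 282, 292, 303, 313, 323, …, 999, 1001.
74 qualify.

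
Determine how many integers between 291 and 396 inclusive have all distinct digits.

77

The integers in [291, 396] that have all distinct digits: 291, 293, 294, 295, 296, 297, …, 395, 396.
77 qualify.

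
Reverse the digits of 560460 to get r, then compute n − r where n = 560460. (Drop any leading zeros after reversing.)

Reverse of 560460 is 64065.
560460 − 64065 = 496395

496395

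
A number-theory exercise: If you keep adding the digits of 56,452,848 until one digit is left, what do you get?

5+6+4+5+2+8+4+8 = 42
4+2 = 6

6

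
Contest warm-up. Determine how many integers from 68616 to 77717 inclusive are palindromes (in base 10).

91

The integers in [68616, 77717] that are palindromes (in base 10): 68686, 68786, 68886, 68986, 69096, 69196, …, 77577, 77677.
91 qualify.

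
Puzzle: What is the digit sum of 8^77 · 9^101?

711

8^77 · 9^101 = 8249401698212421620455011726628264276966473522871218119073511907453306423170659547453364814299880297463654713583756299515097465029363305553720430182024179844835704832
Sum of its 166 digits: 711.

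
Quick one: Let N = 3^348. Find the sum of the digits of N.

3^348 = 10919346372035774928116086769780299722615977123221802683322521139493129790900880802771006432817387027981216471703864763045979382585181982025922478299353752591586189361
Sum of its 167 digits: 756.

756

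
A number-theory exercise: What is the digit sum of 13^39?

13^39 = 27783742160348572763840067510872319734178277
Sum of its 44 digits: 199.

199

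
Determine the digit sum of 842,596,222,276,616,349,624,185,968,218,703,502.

161

8+4+2+5+9+6+2+2+2+2+7+6+6+1+6+3+4+9+6+2+4+1+8+5+9+6+8+2+1+8+7+0+3+5+0+2 = 161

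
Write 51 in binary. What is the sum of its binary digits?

51 in base 2 is 110011.
Digit sum: 1+1+0+0+1+1 = 4.

4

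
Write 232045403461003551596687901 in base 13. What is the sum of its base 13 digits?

153

232045403461003551596687901 in base 13 is 57329594CB2BC4750A888821.
Digit sum: 5+7+3+2+9+5+9+4+12+11+2+11+12+4+7+5+0+10+8+8+8+8+2+1 = 153.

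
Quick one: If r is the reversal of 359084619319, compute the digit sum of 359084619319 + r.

26

Reversal of 359084619319 is 913916480953; 359084619319 + 913916480953 = 1273001100272.
Digit sum of 1273001100272: 1+2+7+3+0+0+1+1+0+0+2+7+2 = 26.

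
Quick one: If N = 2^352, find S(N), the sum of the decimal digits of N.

2^352 = 9173994463960286046443283581208347763186259956673124494950355357547691504353939232280074212440502746218496
Sum of its 106 digits: 475.

475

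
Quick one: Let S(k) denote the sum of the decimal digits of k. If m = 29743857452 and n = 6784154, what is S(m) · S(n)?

1960

S(29743857452) = 2+9+7+4+3+8+5+7+4+5+2 = 56.
S(6784154) = 6+7+8+4+1+5+4 = 35.
56 · 35 = 1960.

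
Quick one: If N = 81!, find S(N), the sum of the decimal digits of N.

81! = 5797126020747367985879734231578109105412357244731625958745865049716390179693892056256184534249745940480000000000000000000
Sum of its 121 digits: 486.

486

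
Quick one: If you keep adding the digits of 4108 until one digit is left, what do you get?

4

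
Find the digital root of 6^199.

9

The digital root of n equals n mod 9 (or 9 when 9 | n), so we need 6^199 mod 9.
6^199 ≡ 0 (mod 9), so the digital root is 9.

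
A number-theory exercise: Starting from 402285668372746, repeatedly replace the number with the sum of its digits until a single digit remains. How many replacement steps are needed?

2

402285668372746 → 70 → 7 (2 steps)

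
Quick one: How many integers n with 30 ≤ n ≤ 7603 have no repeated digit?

4074

The integers in [30, 7603] that have no repeated digit: 30, 31, 32, 34, 35, 36, …, 7602, 7603.
4074 qualify.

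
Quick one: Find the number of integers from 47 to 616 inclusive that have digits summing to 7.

The integers in [47, 616] that have digits summing to 7: 52, 61, 70, 106, 115, 124, …, 601, 610.
30 qualify.

30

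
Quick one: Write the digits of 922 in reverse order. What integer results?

229

Reversing 922 gives 229.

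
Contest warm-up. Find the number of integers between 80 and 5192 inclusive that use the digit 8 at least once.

1384

The integers in [80, 5192] that use the digit 8 at least once: 80, 81, 82, 83, 84, 85, …, 5188, 5189.
1384 qualify.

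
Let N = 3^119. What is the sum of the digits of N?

3^119 = 599003433304810403471059943169868346577158542512617035467
Sum of its 57 digits: 243.

243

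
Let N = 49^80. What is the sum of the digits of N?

49^80 = 1643184774938171857917000410556544806341837419599523497069764671233207565562287891877564323818254449486910838997871467298047369612896001
Sum of its 136 digits: 655.

655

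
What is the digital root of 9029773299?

9+0+2+9+7+7+3+2+9+9 = 57
5+7 = 12
1+2 = 3

3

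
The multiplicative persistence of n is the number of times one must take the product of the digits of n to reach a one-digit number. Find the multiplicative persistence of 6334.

6334 → 216 → 12 → 2 (3 steps)

3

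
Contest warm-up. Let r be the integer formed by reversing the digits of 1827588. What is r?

Reversing 1827588 gives 8857281.

8857281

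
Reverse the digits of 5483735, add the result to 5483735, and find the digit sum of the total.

Reversal of 5483735 is 5373845; 5483735 + 5373845 = 10857580.
Digit sum of 10857580: 1+0+8+5+7+5+8+0 = 34.

34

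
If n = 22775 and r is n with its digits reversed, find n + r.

Reverse of 22775 is 57722.
22775 + 57722 = 80497

80497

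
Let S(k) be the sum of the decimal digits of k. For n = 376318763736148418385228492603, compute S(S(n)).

12

First digit sum: 138.
1+3+8 = 12.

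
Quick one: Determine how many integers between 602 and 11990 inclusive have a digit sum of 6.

The integers in [602, 11990] that have a digit sum of 6: 1005, 1014, 1023, 1032, 1041, 1050, …, 11310, 11400.
92 qualify.

92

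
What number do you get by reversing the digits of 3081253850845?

Reversing 3081253850845 gives 5480583521803.

5480583521803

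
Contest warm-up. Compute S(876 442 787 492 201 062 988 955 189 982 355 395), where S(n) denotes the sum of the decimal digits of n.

8+7+6+4+4+2+7+8+7+4+9+2+2+0+1+0+6+2+9+8+8+9+5+5+1+8+9+9+8+2+3+5+5+3+9+5 = 190

190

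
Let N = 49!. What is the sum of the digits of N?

225

49! = 608281864034267560872252163321295376887552831379210240000000000
Sum of its 63 digits: 225.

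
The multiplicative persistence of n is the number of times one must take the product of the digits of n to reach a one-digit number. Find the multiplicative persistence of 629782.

2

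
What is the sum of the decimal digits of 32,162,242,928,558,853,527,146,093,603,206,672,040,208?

3+2+1+6+2+2+4+2+9+2+8+5+5+8+8+5+3+5+2+7+1+4+6+0+9+3+6+0+3+2+0+6+6+7+2+0+4+0+2+0+8 = 158

158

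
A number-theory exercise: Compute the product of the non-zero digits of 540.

20

5×4 = 20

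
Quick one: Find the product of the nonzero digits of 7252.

7×2×5×2 = 140

140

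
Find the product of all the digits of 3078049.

3×0×7×8×0×4×9 = 0

0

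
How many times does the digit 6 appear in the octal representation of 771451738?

3

771451738 in base 8 is 5576665532.
The digit 6 appears 3 times.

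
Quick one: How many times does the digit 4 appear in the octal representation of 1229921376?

1229921376 in base 8 is 11123616140.
The digit 4 appears 1 time.

1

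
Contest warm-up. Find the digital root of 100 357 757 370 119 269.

1

1+0+0+3+5+7+7+5+7+3+7+0+1+1+9+2+6+9 = 73
7+3 = 10
1+0 = 1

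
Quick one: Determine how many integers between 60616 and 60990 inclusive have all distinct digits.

The integers in [60616, 60990] that have all distinct digits: 60712, 60713, 60714, 60715, 60718, 60719, …, 60985, 60987.
126 qualify.

126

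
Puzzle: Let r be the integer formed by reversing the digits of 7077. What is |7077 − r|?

Reverse of 7077 is 7707.
|7077 − 7707| = 630

630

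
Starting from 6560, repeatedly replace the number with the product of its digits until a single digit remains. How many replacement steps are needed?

1

6560 → 0 (1 step)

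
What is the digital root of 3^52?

9

The digital root of n equals n mod 9 (or 9 when 9 | n), so we need 3^52 mod 9.
3^52 ≡ 0 (mod 9), so the digital root is 9.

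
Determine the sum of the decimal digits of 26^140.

26^140 = 1248155560712888693721116035178646463649590092724076699557919198775318840655335967337203969601545498350937608330255529112180176094892997792623787890917357870916489701094150005153729071148146282725376
Sum of its 199 digits: 928.

928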